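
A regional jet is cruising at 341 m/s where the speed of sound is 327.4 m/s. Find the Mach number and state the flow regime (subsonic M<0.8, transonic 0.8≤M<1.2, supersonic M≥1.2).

M = 1.04 (transonic)

M = v/a = 341 / 327.4 = 1.04
M = 1.04 → transonic.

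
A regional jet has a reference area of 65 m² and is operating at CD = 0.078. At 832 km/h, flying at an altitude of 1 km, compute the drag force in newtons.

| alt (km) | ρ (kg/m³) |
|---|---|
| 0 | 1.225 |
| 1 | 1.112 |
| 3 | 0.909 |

D = 1.51×10^5 N

At 1 km, from the table: ρ = 1.112 kg/m³.
Convert speed: v = 832 km/h ÷ 3.6 = 231.1 m/s.
Dynamic pressure q = ½ρv² = ½ × 1.112 × 231.1² = 29700 Pa.
D = q·S·CD = 29700 × 65 × 0.078 = 1.51×10^5 N ≈ 151 kN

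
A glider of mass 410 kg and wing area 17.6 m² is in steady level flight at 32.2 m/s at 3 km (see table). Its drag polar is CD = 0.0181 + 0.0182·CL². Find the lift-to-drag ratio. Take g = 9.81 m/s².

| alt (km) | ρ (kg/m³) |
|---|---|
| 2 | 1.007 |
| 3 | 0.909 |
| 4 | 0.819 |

L/D = 21.7

At 3 km, from the table: ρ = 0.909 kg/m³.
Level flight ⇒ L = W = m·g = 410 × 9.81 = 4022.1 N.
Dynamic pressure q = 0.5 × 0.909 × 32.2² = 471.2 Pa.
CL = W/(q·S) = 4022.1 / (471.2 × 17.6) = 0.4849.
CD = 0.0181 + 0.0182 × 0.4849² = 0.02238.
L/D = CL/CD = 0.4849 / 0.02238 = 21.7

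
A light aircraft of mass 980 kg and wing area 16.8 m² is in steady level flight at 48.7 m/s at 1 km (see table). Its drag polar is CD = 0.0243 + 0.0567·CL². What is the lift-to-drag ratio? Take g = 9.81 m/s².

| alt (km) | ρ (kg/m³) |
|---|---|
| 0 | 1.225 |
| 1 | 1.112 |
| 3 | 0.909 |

At 1 km, from the table: ρ = 1.112 kg/m³.
In steady level flight, lift balances weight: W = mg = 980 × 9.81 = 9613.8 N.
q = ½ρv² = ½ × 1.112 × 48.7² = 1319 Pa.
CL = 2W/(ρv²S) = 2×9613.8/(1.112×48.7²×16.8) = 0.434.
CD = 0.0243 + 0.0567 × 0.434² = 0.03498.
L/D = CL/CD = 0.434 / 0.03498 = 12.4

L/D = 12.4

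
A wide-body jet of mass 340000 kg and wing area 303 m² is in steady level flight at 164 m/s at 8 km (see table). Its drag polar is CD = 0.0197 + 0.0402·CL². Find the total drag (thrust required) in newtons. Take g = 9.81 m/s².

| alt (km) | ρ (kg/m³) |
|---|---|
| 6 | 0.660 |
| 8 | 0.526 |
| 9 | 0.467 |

At 8 km, from the table: ρ = 0.526 kg/m³.
Level flight ⇒ L = W = m·g = 340000 × 9.81 = 3.3354×10^6 N.
Dynamic pressure q = 0.5 × 0.526 × 164² = 7074 Pa.
CL = W/(q·S) = 3.3354×10^6 / (7074 × 303) = 1.556.
CD = 0.0197 + 0.0402 × 1.556² = 0.1171.
D = q·S·CD = 7074 × 303 × 0.1171 = 2.509×10^5 N

D = 2.51×10^5 N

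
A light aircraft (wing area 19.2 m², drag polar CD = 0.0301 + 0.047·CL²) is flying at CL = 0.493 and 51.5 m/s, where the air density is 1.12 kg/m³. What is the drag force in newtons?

D = 1180 N

CD = 0.0301 + 0.047 × 0.493² = 0.04152
D = ½ρv²S·CD = ½ × 1.12 × 51.5² × 19.2 × 0.04152 = 1180 N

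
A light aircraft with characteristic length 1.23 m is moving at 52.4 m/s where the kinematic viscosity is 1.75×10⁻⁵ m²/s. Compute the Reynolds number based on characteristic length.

Re = v·c/ν = 52.4 × 1.23 / (1.75×10⁻⁵) = 3.68×10^6

Re = 3.68×10^6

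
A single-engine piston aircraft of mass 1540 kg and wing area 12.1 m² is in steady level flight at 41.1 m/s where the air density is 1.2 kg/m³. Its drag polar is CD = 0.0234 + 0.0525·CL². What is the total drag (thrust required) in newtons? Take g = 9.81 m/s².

D = 1260 N

Level flight ⇒ L = W = m·g = 1540 × 9.81 = 15107 N.
q = ½ρv² = ½ × 1.2 × 41.1² = 1014 Pa.
CL = W/(q·S) = 15107 / (1014 × 12.1) = 1.232.
CD = 0.0234 + 0.0525 × 1.232² = 0.1031.
D = q·S·CD = 1014 × 12.1 × 0.1031 = 1264 N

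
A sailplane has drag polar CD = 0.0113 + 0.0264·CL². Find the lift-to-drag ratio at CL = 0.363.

L/D = 24.6

CD = 0.0113 + 0.0264 × 0.363² = 0.01478
L/D = CL/CD = 0.363 / 0.01478 = 24.6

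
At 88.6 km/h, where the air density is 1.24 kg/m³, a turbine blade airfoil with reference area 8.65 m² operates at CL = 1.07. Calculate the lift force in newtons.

L = 3480 N

Convert speed: v = 88.6 km/h ÷ 3.6 = 24.61 m/s.
L = ½ρv²S·CL = ½ × 1.24 × 24.61² × 8.65 × 1.07 = 3480 N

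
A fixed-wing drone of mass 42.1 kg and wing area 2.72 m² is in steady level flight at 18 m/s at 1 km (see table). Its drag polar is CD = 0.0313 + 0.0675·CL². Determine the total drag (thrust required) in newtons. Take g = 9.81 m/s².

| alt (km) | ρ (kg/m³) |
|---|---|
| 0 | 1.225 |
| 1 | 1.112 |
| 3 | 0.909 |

D = 38.8 N

At 1 km, from the table: ρ = 1.112 kg/m³.
Weight W = mg = 42.1 × 9.81 = 413 N; in level flight L = W.
Dynamic pressure q = 0.5 × 1.112 × 18² = 180.1 Pa.
CL = W/(q·S) = 413 / (180.1 × 2.72) = 0.8429.
CD = 0.0313 + 0.0675 × 0.8429² = 0.07925.
D = q·S·CD = 180.1 × 2.72 × 0.07925 = 38.83 N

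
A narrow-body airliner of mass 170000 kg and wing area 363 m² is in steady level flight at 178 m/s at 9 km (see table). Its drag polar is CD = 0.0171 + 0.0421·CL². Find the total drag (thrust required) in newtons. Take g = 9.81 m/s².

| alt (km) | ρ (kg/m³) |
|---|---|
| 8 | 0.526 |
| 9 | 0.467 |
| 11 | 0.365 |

At 9 km, from the table: ρ = 0.467 kg/m³.
Weight W = mg = 170000 × 9.81 = 1.6677×10^6 N; in level flight L = W.
Dynamic pressure q = 0.5 × 0.467 × 178² = 7398 Pa.
CL = 2W/(ρv²S) = 2×1.6677×10^6/(0.467×178²×363) = 0.621.
CD = 0.0171 + 0.0421 × 0.621² = 0.03333.
D = q·S·CD = 7398 × 363 × 0.03333 = 89520 N

D = 89500 N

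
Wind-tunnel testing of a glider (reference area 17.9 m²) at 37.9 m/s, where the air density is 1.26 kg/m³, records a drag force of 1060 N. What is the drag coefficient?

CD = 0.0654

From D = ½ρv²S·CD, rearranging gives CD = 2D/(ρv²S).
CD = 2 × 1060 / (1.26 × 37.9² × 17.9) = 0.0654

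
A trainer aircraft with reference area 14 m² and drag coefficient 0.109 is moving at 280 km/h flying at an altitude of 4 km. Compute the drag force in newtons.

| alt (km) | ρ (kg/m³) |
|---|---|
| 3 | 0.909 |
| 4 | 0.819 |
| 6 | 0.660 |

At 4 km, from the table: ρ = 0.819 kg/m³.
Convert speed: v = 280 km/h ÷ 3.6 = 77.78 m/s.
Dynamic pressure q = ½ρv² = ½ × 0.819 × 77.78² = 2477 Pa.
D = q·S·CD = 2477 × 14 × 0.109 = 3780 N

D = 3780 N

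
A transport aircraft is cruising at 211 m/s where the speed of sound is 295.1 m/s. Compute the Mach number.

M = 0.715

M = v/a = 211 / 295.1 = 0.715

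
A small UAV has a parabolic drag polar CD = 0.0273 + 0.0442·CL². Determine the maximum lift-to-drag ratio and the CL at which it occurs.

(L/D)max = 14.4, at CL = 0.786

For CD = CD0 + K·CL², (L/D)max occurs at CL* = √(CD0/K) and equals 1/(2√(K·CD0)).
(L/D)max = 1/(2√(0.0442 × 0.0273)) = 1/(2 × 0.03474) = 14.4
CL* = √(0.0273/0.0442) = 0.786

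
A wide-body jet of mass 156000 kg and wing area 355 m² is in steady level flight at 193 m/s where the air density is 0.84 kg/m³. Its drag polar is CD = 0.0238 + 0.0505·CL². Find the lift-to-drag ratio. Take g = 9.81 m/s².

L/D = 9.97

In steady level flight, lift balances weight: W = mg = 156000 × 9.81 = 1.5304×10^6 N.
Dynamic pressure q = 0.5 × 0.84 × 193² = 15640 Pa.
CL = W/(q·S) = 1.5304×10^6 / (15640 × 355) = 0.2756.
CD = 0.0238 + 0.0505 × 0.2756² = 0.02763.
L/D = CL/CD = 0.2756 / 0.02763 = 9.97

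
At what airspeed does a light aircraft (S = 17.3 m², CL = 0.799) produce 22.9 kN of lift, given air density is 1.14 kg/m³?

v = 53.9 m/s

L = ½ρv²S·CL ⇒ v = √(2L/(ρ·S·CL))
v = √(2 × 22900 / (1.14 × 17.3 × 0.799)) = √2906 = 53.9 m/s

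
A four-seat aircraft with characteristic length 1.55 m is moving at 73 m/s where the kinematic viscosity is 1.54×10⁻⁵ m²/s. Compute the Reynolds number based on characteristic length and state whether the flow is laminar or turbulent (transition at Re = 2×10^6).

Re = 7.35×10^6 (turbulent)

Re = v·c/ν = 73 × 1.55 / (1.54×10⁻⁵) = 7.35×10^6
Since 7.35×10^6 > 2×10^6, the flow is turbulent.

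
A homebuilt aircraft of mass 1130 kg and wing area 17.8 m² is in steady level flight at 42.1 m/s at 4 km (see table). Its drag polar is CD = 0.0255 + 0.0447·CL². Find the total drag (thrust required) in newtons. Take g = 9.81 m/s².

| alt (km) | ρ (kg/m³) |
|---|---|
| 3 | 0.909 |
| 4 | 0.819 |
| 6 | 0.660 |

At 4 km, from the table: ρ = 0.819 kg/m³.
In steady level flight, lift balances weight: W = mg = 1130 × 9.81 = 11085 N.
Dynamic pressure q = 0.5 × 0.819 × 42.1² = 725.8 Pa.
Required CL = L/(qS) = 11085/(725.8·17.8) = 0.858.
CD = 0.0255 + 0.0447 × 0.858² = 0.05841.
D = q·S·CD = 725.8 × 17.8 × 0.05841 = 754.6 N

D = 755 N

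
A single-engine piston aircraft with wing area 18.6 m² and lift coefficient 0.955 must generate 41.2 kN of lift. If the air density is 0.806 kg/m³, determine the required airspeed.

v = 75.9 m/s

L = ½ρv²S·CL ⇒ v = √(2L/(ρ·S·CL))
v = √(2 × 41200 / (0.806 × 18.6 × 0.955)) = √5755 = 75.9 m/s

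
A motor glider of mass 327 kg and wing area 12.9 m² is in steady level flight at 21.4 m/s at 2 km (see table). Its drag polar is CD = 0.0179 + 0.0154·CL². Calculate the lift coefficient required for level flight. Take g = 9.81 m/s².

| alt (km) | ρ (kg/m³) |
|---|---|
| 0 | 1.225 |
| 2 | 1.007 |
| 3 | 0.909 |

CL = 1.08

At 2 km, from the table: ρ = 1.007 kg/m³.
Level flight ⇒ L = W = m·g = 327 × 9.81 = 3207.9 N.
q = ½ρv² = ½ × 1.007 × 21.4² = 230.6 Pa.
CL = W/(q·S) = 3207.9 / (230.6 × 12.9) = 1.078.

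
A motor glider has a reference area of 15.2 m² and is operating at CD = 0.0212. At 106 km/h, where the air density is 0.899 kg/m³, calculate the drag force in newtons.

Convert speed: v = 106 km/h ÷ 3.6 = 29.44 m/s.
D = ½ρv²S·CD = ½ × 0.899 × 29.44² × 15.2 × 0.0212 = 126 N

D = 126 N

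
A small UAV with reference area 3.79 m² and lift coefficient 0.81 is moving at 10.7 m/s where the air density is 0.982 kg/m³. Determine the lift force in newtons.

L = 173 N

Dynamic pressure q = ½ρv² = ½ × 0.982 × 10.7² = 56.21 Pa.
L = q·S·CL = 56.21 × 3.79 × 0.81 = 173 N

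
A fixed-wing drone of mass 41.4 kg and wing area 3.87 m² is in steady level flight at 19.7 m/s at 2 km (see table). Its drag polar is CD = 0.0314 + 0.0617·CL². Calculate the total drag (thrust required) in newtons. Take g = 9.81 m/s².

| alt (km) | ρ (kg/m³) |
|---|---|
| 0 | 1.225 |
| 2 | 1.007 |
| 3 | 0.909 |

D = 37.2 N

At 2 km, from the table: ρ = 1.007 kg/m³.
Weight W = mg = 41.4 × 9.81 = 406.13 N; in level flight L = W.
q = ½ρv² = ½ × 1.007 × 19.7² = 195.4 Pa.
Required CL = L/(qS) = 406.13/(195.4·3.87) = 0.5371.
CD = 0.0314 + 0.0617 × 0.5371² = 0.0492.
D = q·S·CD = 195.4 × 3.87 × 0.0492 = 37.2 N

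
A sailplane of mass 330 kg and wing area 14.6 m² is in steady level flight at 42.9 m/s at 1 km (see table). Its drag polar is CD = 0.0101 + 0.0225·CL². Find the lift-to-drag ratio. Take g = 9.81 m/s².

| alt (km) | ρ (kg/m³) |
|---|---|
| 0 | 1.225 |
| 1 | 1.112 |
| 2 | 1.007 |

At 1 km, from the table: ρ = 1.112 kg/m³.
In steady level flight, lift balances weight: W = mg = 330 × 9.81 = 3237.3 N.
Dynamic pressure q = 0.5 × 1.112 × 42.9² = 1023 Pa.
CL = W/(q·S) = 3237.3 / (1023 × 14.6) = 0.2167.
CD = 0.0101 + 0.0225 × 0.2167² = 0.01116.
L/D = CL/CD = 0.2167 / 0.01116 = 19.4

L/D = 19.4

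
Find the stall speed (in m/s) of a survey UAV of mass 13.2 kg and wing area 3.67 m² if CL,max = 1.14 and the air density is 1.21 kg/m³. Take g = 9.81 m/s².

At stall, lift equals weight: L = W = m·g = 13.2 × 9.81 = 129.5 N.
V_stall = √(2W/(ρ·S·CL,max)) = √(2 × 129.5 / (1.21 × 3.67 × 1.14))
V_stall = √51.16 = 7.15 m/s

V_stall = 7.15 m/s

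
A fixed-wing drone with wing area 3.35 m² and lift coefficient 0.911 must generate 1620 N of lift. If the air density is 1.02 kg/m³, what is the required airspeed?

L = ½ρv²S·CL ⇒ v = √(2L/(ρ·S·CL))
v = √(2 × 1620 / (1.02 × 3.35 × 0.911)) = √1041 = 32.3 m/s

v = 32.3 m/s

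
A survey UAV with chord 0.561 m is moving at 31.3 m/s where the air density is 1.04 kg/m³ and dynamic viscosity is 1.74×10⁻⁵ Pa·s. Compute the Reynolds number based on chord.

Re = 1.05×10^6

Re = ρ·v·c/μ = 1.04 × 31.3 × 0.561 / (1.74×10⁻⁵) = 1.05×10^6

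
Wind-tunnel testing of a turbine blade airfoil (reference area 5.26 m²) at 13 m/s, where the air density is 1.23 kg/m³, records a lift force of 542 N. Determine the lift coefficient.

CL = 0.991

From L = ½ρv²S·CL, rearranging gives CL = 2L/(ρv²S).
CL = 2 × 542 / (1.23 × 13² × 5.26) = 0.991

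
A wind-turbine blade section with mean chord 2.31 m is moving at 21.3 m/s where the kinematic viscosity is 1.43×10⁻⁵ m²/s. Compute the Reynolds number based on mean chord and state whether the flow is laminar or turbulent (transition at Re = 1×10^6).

Re = 3.44×10^6 (turbulent)

Re = v·c/ν = 21.3 × 2.31 / (1.43×10⁻⁵) = 3.44×10^6
Since 3.44×10^6 > 1×10^6, the flow is turbulent.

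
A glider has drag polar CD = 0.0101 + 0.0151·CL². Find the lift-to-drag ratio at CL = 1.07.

CD = 0.0101 + 0.0151 × 1.07² = 0.02739
L/D = CL/CD = 1.07 / 0.02739 = 39.1

L/D = 39.1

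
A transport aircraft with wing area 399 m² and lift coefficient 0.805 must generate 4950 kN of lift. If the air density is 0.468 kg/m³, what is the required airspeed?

v = 257 m/s

L = ½ρv²S·CL ⇒ v = √(2L/(ρ·S·CL))
v = √(2 × 4.95×10^6 / (0.468 × 399 × 0.805)) = √65860 = 257 m/s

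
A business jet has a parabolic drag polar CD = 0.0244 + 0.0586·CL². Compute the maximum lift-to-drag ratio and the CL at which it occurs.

(L/D)max = 13.2, at CL = 0.645

For CD = CD0 + K·CL², (L/D)max occurs at CL* = √(CD0/K) and equals 1/(2√(K·CD0)).
(L/D)max = 1/(2√(0.0586 × 0.0244)) = 1/(2 × 0.03781) = 13.2
CL* = √(0.0244/0.0586) = 0.645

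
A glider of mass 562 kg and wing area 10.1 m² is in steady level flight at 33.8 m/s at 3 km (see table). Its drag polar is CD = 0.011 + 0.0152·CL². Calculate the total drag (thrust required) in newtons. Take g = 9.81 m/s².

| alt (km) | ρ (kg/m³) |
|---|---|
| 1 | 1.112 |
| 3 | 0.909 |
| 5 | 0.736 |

At 3 km, from the table: ρ = 0.909 kg/m³.
Weight W = mg = 562 × 9.81 = 5513.2 N; in level flight L = W.
Dynamic pressure q = 0.5 × 0.909 × 33.8² = 519.2 Pa.
CL = W/(q·S) = 5513.2 / (519.2 × 10.1) = 1.051.
CD = 0.011 + 0.0152 × 1.051² = 0.0278.
D = q·S·CD = 519.2 × 10.1 × 0.0278 = 145.8 N

D = 146 N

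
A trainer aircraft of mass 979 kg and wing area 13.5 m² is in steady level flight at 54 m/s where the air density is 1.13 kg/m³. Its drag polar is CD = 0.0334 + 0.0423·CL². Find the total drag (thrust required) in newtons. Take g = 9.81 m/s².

In steady level flight, lift balances weight: W = mg = 979 × 9.81 = 9604 N.
q = ½ρv² = ½ × 1.13 × 54² = 1648 Pa.
CL = W/(q·S) = 9604 / (1648 × 13.5) = 0.4318.
CD = 0.0334 + 0.0423 × 0.4318² = 0.04129.
D = q·S·CD = 1648 × 13.5 × 0.04129 = 918.3 N

D = 918 N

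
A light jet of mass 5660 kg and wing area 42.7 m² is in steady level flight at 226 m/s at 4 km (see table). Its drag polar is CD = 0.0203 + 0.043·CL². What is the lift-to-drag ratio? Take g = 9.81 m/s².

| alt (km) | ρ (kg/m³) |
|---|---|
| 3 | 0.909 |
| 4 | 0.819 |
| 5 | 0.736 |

L/D = 3.04

At 4 km, from the table: ρ = 0.819 kg/m³.
In steady level flight, lift balances weight: W = mg = 5660 × 9.81 = 55525 N.
Dynamic pressure q = 0.5 × 0.819 × 226² = 20920 Pa.
CL = W/(q·S) = 55525 / (20920 × 42.7) = 0.06217.
CD = 0.0203 + 0.043 × 0.06217² = 0.02047.
L/D = CL/CD = 0.06217 / 0.02047 = 3.04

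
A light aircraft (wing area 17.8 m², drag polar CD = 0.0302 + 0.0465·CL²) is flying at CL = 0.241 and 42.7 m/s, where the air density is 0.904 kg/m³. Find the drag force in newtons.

D = 483 N

CD = 0.0302 + 0.0465 × 0.241² = 0.0329
D = ½ρv²S·CD = ½ × 0.904 × 42.7² × 17.8 × 0.0329 = 483 N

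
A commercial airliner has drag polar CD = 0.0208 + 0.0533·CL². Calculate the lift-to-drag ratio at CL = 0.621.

L/D = 15

CD = 0.0208 + 0.0533 × 0.621² = 0.04135
L/D = CL/CD = 0.621 / 0.04135 = 15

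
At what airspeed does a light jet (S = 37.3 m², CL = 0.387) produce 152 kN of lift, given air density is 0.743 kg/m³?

L = ½ρv²S·CL ⇒ v = √(2L/(ρ·S·CL))
v = √(2 × 1.52×10^5 / (0.743 × 37.3 × 0.387)) = √28340 = 168 m/s

v = 168 m/s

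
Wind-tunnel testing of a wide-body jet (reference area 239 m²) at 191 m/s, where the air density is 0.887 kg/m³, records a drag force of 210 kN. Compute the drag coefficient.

CD = 0.0543

From D = ½ρv²S·CD, rearranging gives CD = 2D/(ρv²S).
CD = 2 × 2.1×10^5 / (0.887 × 191² × 239) = 0.0543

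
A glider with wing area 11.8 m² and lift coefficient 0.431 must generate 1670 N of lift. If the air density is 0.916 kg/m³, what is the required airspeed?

L = ½ρv²S·CL ⇒ v = √(2L/(ρ·S·CL))
v = √(2 × 1670 / (0.916 × 11.8 × 0.431)) = √717 = 26.8 m/s

v = 26.8 m/s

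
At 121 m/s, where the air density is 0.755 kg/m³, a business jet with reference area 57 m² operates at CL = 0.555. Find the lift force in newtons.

L = 1.75×10^5 N

L = ½ρv²S·CL = ½ × 0.755 × 121² × 57 × 0.555 = 1.75×10^5 N ≈ 175 kN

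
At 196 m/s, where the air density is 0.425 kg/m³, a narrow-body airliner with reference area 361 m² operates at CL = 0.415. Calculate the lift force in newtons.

L = 1.22×10^6 N

Dynamic pressure q = ½ρv² = ½ × 0.425 × 196² = 8163 Pa.
L = q·S·CL = 8163 × 361 × 0.415 = 1.22×10^6 N ≈ 1220 kN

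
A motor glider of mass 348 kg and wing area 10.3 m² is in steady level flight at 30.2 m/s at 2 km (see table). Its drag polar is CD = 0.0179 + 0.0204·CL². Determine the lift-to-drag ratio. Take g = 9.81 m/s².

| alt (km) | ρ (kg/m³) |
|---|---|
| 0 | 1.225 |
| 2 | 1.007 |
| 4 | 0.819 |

At 2 km, from the table: ρ = 1.007 kg/m³.
Weight W = mg = 348 × 9.81 = 3413.9 N; in level flight L = W.
Dynamic pressure q = 0.5 × 1.007 × 30.2² = 459.2 Pa.
Required CL = L/(qS) = 3413.9/(459.2·10.3) = 0.7218.
CD = 0.0179 + 0.0204 × 0.7218² = 0.02853.
L/D = CL/CD = 0.7218 / 0.02853 = 25.3

L/D = 25.3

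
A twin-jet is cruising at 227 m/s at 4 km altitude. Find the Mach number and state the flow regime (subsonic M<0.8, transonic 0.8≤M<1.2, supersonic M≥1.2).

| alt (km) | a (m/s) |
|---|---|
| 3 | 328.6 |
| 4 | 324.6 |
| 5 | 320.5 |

M = 0.699 (subsonic)

At 4 km, from the table: a = 324.6 m/s.
M = v/a = 227 / 324.6 = 0.699
M = 0.699 → subsonic.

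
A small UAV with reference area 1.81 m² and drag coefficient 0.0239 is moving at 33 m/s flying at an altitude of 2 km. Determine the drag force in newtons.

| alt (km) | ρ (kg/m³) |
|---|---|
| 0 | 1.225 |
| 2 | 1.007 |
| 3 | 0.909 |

D = 23.7 N

At 2 km, from the table: ρ = 1.007 kg/m³.
D = ½ρv²S·CD = ½ × 1.007 × 33² × 1.81 × 0.0239 = 23.7 N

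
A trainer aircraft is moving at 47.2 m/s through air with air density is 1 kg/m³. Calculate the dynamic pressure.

q = 1110 Pa

q = ½ρv² = ½ × 1 × 47.2² = 1110 Pa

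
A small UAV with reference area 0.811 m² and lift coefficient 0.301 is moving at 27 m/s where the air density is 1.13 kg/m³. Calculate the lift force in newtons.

L = 101 N

Dynamic pressure q = ½ρv² = ½ × 1.13 × 27² = 411.9 Pa.
L = q·S·CL = 411.9 × 0.811 × 0.301 = 101 N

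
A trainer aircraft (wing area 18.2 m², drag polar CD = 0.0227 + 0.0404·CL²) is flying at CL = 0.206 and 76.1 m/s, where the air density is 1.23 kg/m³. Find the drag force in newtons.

D = 1580 N

CD = 0.0227 + 0.0404 × 0.206² = 0.02441
D = ½ρv²S·CD = ½ × 1.23 × 76.1² × 18.2 × 0.02441 = 1580 N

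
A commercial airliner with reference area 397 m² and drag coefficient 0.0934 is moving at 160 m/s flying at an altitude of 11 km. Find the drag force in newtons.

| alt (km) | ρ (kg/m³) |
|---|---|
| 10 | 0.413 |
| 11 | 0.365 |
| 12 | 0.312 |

D = 1.73×10^5 N

At 11 km, from the table: ρ = 0.365 kg/m³.
D = ½ρv²S·CD = ½ × 0.365 × 160² × 397 × 0.0934 = 1.73×10^5 N ≈ 173 kN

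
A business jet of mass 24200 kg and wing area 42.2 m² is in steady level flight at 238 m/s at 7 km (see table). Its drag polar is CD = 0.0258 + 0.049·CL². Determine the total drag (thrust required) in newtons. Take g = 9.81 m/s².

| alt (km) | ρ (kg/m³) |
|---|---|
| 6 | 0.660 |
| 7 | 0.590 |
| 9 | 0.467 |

At 7 km, from the table: ρ = 0.590 kg/m³.
In steady level flight, lift balances weight: W = mg = 24200 × 9.81 = 2.374×10^5 N.
Dynamic pressure q = 0.5 × 0.59 × 238² = 16710 Pa.
CL = 2W/(ρv²S) = 2×2.374×10^5/(0.59×238²×42.2) = 0.3367.
CD = 0.0258 + 0.049 × 0.3367² = 0.03135.
D = q·S·CD = 16710 × 42.2 × 0.03135 = 22110 N

D = 22100 N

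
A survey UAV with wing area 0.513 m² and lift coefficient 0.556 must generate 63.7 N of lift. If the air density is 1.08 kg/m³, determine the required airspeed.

L = ½ρv²S·CL ⇒ v = √(2L/(ρ·S·CL))
v = √(2 × 63.7 / (1.08 × 0.513 × 0.556)) = √413.6 = 20.3 m/s

v = 20.3 m/s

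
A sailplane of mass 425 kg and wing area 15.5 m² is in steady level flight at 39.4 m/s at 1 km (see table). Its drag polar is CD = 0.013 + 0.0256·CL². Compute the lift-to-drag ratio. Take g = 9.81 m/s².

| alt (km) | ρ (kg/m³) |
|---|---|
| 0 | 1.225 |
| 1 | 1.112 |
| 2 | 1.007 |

At 1 km, from the table: ρ = 1.112 kg/m³.
In steady level flight, lift balances weight: W = mg = 425 × 9.81 = 4169.2 N.
q = ½ρv² = ½ × 1.112 × 39.4² = 863.1 Pa.
CL = W/(q·S) = 4169.2 / (863.1 × 15.5) = 0.3116.
CD = 0.013 + 0.0256 × 0.3116² = 0.01549.
L/D = CL/CD = 0.3116 / 0.01549 = 20.1

L/D = 20.1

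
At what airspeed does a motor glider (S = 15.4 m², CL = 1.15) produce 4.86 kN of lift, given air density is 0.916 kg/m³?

L = ½ρv²S·CL ⇒ v = √(2L/(ρ·S·CL))
v = √(2 × 4860 / (0.916 × 15.4 × 1.15)) = √599.2 = 24.5 m/s

v = 24.5 m/s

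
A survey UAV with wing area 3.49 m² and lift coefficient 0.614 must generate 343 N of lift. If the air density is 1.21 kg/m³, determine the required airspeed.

v = 16.3 m/s

L = ½ρv²S·CL ⇒ v = √(2L/(ρ·S·CL))
v = √(2 × 343 / (1.21 × 3.49 × 0.614)) = √264.6 = 16.3 m/s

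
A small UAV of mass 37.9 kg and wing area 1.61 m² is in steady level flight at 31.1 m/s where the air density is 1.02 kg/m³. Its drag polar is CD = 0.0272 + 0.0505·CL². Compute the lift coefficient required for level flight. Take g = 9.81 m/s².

In steady level flight, lift balances weight: W = mg = 37.9 × 9.81 = 371.8 N.
Dynamic pressure q = 0.5 × 1.02 × 31.1² = 493.3 Pa.
CL = W/(q·S) = 371.8 / (493.3 × 1.61) = 0.4682.

CL = 0.468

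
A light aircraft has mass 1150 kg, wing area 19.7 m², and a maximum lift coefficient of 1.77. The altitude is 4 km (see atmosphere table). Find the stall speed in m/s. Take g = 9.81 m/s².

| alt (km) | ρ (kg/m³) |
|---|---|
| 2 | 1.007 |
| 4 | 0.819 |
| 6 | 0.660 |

At 4 km, from the table: ρ = 0.819 kg/m³.
Stall occurs when L = W at CL,max. W = mg = 1150 × 9.81 = 11280 N.
V_stall = √(2W/(ρ·S·CL,max)) = √(2 × 11280 / (0.819 × 19.7 × 1.77))
V_stall = √790.1 = 28.1 m/s

V_stall = 28.1 m/s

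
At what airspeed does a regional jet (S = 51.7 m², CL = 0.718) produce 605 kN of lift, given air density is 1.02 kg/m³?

v = 179 m/s

L = ½ρv²S·CL ⇒ v = √(2L/(ρ·S·CL))
v = √(2 × 6.05×10^5 / (1.02 × 51.7 × 0.718)) = √31960 = 179 m/s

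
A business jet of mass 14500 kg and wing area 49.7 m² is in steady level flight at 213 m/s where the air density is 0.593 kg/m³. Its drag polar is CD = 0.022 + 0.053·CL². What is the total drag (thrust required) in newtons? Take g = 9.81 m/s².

D = 16300 N

Level flight ⇒ L = W = m·g = 14500 × 9.81 = 1.4224×10^5 N.
q = ½ρv² = ½ × 0.593 × 213² = 13450 Pa.
Required CL = L/(qS) = 1.4224×10^5/(13450·49.7) = 0.2128.
CD = 0.022 + 0.053 × 0.2128² = 0.0244.
D = q·S·CD = 13450 × 49.7 × 0.0244 = 16310 N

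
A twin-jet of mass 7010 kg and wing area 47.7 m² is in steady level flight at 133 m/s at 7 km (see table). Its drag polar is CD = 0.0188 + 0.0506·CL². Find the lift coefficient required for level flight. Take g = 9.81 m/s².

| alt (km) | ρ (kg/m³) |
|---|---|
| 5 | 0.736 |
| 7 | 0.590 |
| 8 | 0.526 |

CL = 0.276

At 7 km, from the table: ρ = 0.590 kg/m³.
In steady level flight, lift balances weight: W = mg = 7010 × 9.81 = 68768 N.
q = ½ρv² = ½ × 0.59 × 133² = 5218 Pa.
CL = 2W/(ρv²S) = 2×68768/(0.59×133²×47.7) = 0.2763.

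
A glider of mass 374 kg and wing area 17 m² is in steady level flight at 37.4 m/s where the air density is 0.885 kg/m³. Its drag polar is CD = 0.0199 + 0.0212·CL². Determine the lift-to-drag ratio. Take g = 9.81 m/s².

Weight W = mg = 374 × 9.81 = 3668.9 N; in level flight L = W.
Dynamic pressure q = 0.5 × 0.885 × 37.4² = 619 Pa.
CL = W/(q·S) = 3668.9 / (619 × 17) = 0.3487.
CD = 0.0199 + 0.0212 × 0.3487² = 0.02248.
L/D = CL/CD = 0.3487 / 0.02248 = 15.5

L/D = 15.5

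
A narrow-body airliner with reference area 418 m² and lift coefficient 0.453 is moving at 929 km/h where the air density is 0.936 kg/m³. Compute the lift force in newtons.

Convert speed: v = 929 km/h ÷ 3.6 = 258.1 m/s.
Dynamic pressure q = ½ρv² = ½ × 0.936 × 258.1² = 31170 Pa.
L = q·S·CL = 31170 × 418 × 0.453 = 5.9×10^6 N ≈ 5900 kN

L = 5.9×10^6 N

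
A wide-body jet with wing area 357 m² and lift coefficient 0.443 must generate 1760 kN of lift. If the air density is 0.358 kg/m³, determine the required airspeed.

L = ½ρv²S·CL ⇒ v = √(2L/(ρ·S·CL))
v = √(2 × 1.76×10^6 / (0.358 × 357 × 0.443)) = √62170 = 249 m/s

v = 249 m/s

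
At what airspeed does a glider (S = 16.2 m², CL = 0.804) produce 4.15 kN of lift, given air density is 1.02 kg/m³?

L = ½ρv²S·CL ⇒ v = √(2L/(ρ·S·CL))
v = √(2 × 4150 / (1.02 × 16.2 × 0.804)) = √624.8 = 25 m/s

v = 25 m/s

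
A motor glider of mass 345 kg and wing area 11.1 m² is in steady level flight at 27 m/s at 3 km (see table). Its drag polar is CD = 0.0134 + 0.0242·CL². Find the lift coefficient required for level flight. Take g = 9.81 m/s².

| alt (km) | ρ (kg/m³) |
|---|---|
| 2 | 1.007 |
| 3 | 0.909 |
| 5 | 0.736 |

CL = 0.92

At 3 km, from the table: ρ = 0.909 kg/m³.
Weight W = mg = 345 × 9.81 = 3384.5 N; in level flight L = W.
Dynamic pressure q = 0.5 × 0.909 × 27² = 331.3 Pa.
CL = 2W/(ρv²S) = 2×3384.5/(0.909×27²×11.1) = 0.9202.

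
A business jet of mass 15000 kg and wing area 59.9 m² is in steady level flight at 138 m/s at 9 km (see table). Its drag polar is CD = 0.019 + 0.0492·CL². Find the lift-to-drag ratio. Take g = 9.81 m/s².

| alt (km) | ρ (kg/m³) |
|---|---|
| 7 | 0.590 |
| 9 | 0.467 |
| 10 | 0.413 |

At 9 km, from the table: ρ = 0.467 kg/m³.
In steady level flight, lift balances weight: W = mg = 15000 × 9.81 = 1.4715×10^5 N.
Dynamic pressure q = 0.5 × 0.467 × 138² = 4447 Pa.
CL = W/(q·S) = 1.4715×10^5 / (4447 × 59.9) = 0.5524.
CD = 0.019 + 0.0492 × 0.5524² = 0.03402.
L/D = CL/CD = 0.5524 / 0.03402 = 16.2

L/D = 16.2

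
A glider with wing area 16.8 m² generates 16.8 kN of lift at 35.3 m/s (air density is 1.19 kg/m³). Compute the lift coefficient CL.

CL = 1.35

From L = ½ρv²S·CL, rearranging gives CL = 2L/(ρv²S).
CL = 2 × 16800 / (1.19 × 35.3² × 16.8) = 1.35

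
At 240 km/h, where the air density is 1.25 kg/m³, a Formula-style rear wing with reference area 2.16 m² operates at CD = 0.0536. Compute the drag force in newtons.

Convert speed: v = 240 km/h ÷ 3.6 = 66.67 m/s.
D = ½ρv²S·CD = ½ × 1.25 × 66.67² × 2.16 × 0.0536 = 322 N

D = 322 N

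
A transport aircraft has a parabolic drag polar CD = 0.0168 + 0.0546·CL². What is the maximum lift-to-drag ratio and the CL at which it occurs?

(L/D)max = 16.5, at CL = 0.555

For CD = CD0 + K·CL², (L/D)max occurs at CL* = √(CD0/K) and equals 1/(2√(K·CD0)).
(L/D)max = 1/(2√(0.0546 × 0.0168)) = 1/(2 × 0.03029) = 16.5
CL* = √(0.0168/0.0546) = 0.555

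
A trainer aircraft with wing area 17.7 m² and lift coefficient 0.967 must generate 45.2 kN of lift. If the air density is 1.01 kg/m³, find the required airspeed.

L = ½ρv²S·CL ⇒ v = √(2L/(ρ·S·CL))
v = √(2 × 45200 / (1.01 × 17.7 × 0.967)) = √5229 = 72.3 m/s

v = 72.3 m/s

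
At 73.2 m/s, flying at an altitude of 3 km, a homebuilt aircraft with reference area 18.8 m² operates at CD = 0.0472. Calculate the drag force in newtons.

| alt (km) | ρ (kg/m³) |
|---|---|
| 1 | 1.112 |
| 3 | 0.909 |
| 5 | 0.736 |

D = 2160 N

At 3 km, from the table: ρ = 0.909 kg/m³.
Dynamic pressure q = ½ρv² = ½ × 0.909 × 73.2² = 2435 Pa.
D = q·S·CD = 2435 × 18.8 × 0.0472 = 2160 N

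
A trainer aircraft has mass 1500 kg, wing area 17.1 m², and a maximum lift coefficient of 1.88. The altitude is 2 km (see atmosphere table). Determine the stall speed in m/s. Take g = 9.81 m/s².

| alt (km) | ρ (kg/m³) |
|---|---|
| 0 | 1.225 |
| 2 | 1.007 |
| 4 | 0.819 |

V_stall = 30.2 m/s

At 2 km, from the table: ρ = 1.007 kg/m³.
Stall occurs when L = W at CL,max. W = mg = 1500 × 9.81 = 14720 N.
From L = ½ρV²S·CL,max = W: V_stall = √(2W/(ρSCL,max)) = √(2·14720/(1.007·17.1·1.88))
V_stall = √909.1 = 30.2 m/s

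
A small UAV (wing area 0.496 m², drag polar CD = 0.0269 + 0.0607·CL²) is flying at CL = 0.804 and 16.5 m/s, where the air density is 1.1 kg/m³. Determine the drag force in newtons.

D = 4.91 N

CD = 0.0269 + 0.0607 × 0.804² = 0.06614
D = ½ρv²S·CD = ½ × 1.1 × 16.5² × 0.496 × 0.06614 = 4.91 N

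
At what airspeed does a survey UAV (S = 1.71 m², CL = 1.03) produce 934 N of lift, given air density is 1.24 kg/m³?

L = ½ρv²S·CL ⇒ v = √(2L/(ρ·S·CL))
v = √(2 × 934 / (1.24 × 1.71 × 1.03)) = √855.3 = 29.2 m/s

v = 29.2 m/s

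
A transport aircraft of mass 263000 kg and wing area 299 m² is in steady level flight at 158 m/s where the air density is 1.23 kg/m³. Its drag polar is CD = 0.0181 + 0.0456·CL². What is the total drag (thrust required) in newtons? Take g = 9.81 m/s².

In steady level flight, lift balances weight: W = mg = 263000 × 9.81 = 2.58×10^6 N.
Dynamic pressure q = 0.5 × 1.23 × 158² = 15350 Pa.
CL = W/(q·S) = 2.58×10^6 / (15350 × 299) = 0.562.
CD = 0.0181 + 0.0456 × 0.562² = 0.0325.
D = q·S·CD = 15350 × 299 × 0.0325 = 1.492×10^5 N

D = 1.49×10^5 N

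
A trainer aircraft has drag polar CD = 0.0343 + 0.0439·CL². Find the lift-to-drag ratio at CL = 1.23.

L/D = 12.2

CD = 0.0343 + 0.0439 × 1.23² = 0.1007
L/D = CL/CD = 1.23 / 0.1007 = 12.2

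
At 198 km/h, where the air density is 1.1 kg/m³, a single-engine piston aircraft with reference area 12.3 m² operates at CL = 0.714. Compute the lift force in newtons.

L = 14600 N

Convert speed: v = 198 km/h ÷ 3.6 = 55 m/s.
L = ½ρv²S·CL = ½ × 1.1 × 55² × 12.3 × 0.714 = 14600 N ≈ 14.6 kN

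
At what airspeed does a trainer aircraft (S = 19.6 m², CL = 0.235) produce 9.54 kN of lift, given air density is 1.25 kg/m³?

L = ½ρv²S·CL ⇒ v = √(2L/(ρ·S·CL))
v = √(2 × 9540 / (1.25 × 19.6 × 0.235)) = √3314 = 57.6 m/s

v = 57.6 m/s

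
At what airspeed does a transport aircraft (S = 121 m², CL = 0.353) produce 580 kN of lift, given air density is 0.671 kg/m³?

v = 201 m/s

L = ½ρv²S·CL ⇒ v = √(2L/(ρ·S·CL))
v = √(2 × 5.8×10^5 / (0.671 × 121 × 0.353)) = √40470 = 201 m/s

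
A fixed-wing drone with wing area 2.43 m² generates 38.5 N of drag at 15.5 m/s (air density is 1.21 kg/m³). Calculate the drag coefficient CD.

CD = 0.109

From D = ½ρv²S·CD, rearranging gives CD = 2D/(ρv²S).
CD = 2 × 38.5 / (1.21 × 15.5² × 2.43) = 0.109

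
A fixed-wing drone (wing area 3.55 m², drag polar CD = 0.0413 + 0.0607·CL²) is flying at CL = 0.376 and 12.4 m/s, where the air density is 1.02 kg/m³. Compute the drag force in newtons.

CD = 0.0413 + 0.0607 × 0.376² = 0.04988
D = ½ρv²S·CD = ½ × 1.02 × 12.4² × 3.55 × 0.04988 = 13.9 N

D = 13.9 N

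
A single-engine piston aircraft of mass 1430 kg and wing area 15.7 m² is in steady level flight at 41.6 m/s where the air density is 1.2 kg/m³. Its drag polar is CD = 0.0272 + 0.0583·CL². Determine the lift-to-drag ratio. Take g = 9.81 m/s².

In steady level flight, lift balances weight: W = mg = 1430 × 9.81 = 14028 N.
q = ½ρv² = ½ × 1.2 × 41.6² = 1038 Pa.
CL = 2W/(ρv²S) = 2×14028/(1.2×41.6²×15.7) = 0.8605.
CD = 0.0272 + 0.0583 × 0.8605² = 0.07037.
L/D = CL/CD = 0.8605 / 0.07037 = 12.2

L/D = 12.2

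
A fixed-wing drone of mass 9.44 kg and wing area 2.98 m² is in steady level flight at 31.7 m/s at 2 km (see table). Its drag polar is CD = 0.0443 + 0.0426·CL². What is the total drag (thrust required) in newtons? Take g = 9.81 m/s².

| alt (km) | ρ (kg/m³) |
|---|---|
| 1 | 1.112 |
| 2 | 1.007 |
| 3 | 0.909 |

D = 67 N

At 2 km, from the table: ρ = 1.007 kg/m³.
Level flight ⇒ L = W = m·g = 9.44 × 9.81 = 92.606 N.
Dynamic pressure q = 0.5 × 1.007 × 31.7² = 506 Pa.
CL = W/(q·S) = 92.606 / (506 × 2.98) = 0.06142.
CD = 0.0443 + 0.0426 × 0.06142² = 0.04446.
D = q·S·CD = 506 × 2.98 × 0.04446 = 67.04 N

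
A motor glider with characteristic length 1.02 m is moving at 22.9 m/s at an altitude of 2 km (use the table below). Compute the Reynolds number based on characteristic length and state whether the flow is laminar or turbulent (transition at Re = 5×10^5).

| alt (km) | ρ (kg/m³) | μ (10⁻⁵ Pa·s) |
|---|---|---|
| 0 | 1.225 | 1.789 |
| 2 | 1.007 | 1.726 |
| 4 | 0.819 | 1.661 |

Re = 1.36×10^6 (turbulent)

At 2 km, from the table: ρ = 1.007 kg/m³, μ = 1.726×10⁻⁵ Pa·s.
Re = ρ·v·c/μ = 1.007 × 22.9 × 1.02 / (1.726×10⁻⁵) = 1.36×10^6
Since 1.36×10^6 > 5×10^5, the flow is turbulent.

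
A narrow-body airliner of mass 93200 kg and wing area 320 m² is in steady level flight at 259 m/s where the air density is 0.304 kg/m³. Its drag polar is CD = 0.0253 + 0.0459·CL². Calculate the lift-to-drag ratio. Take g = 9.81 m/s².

L/D = 9.69

Level flight ⇒ L = W = m·g = 93200 × 9.81 = 9.1429×10^5 N.
q = ½ρv² = ½ × 0.304 × 259² = 10200 Pa.
CL = W/(q·S) = 9.1429×10^5 / (10200 × 320) = 0.2802.
CD = 0.0253 + 0.0459 × 0.2802² = 0.0289.
L/D = CL/CD = 0.2802 / 0.0289 = 9.69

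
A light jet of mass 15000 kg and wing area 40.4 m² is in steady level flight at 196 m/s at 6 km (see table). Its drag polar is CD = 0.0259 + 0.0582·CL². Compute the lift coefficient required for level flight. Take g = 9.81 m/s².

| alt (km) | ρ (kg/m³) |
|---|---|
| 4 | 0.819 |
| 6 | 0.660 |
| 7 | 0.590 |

At 6 km, from the table: ρ = 0.660 kg/m³.
Level flight ⇒ L = W = m·g = 15000 × 9.81 = 1.4715×10^5 N.
q = ½ρv² = ½ × 0.66 × 196² = 12680 Pa.
CL = 2W/(ρv²S) = 2×1.4715×10^5/(0.66×196²×40.4) = 0.2873.

CL = 0.287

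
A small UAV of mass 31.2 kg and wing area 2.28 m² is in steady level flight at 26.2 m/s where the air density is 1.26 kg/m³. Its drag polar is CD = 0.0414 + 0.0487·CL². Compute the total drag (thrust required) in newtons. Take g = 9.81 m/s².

In steady level flight, lift balances weight: W = mg = 31.2 × 9.81 = 306.07 N.
q = ½ρv² = ½ × 1.26 × 26.2² = 432.5 Pa.
CL = W/(q·S) = 306.07 / (432.5 × 2.28) = 0.3104.
CD = 0.0414 + 0.0487 × 0.3104² = 0.04609.
D = q·S·CD = 432.5 × 2.28 × 0.04609 = 45.45 N

D = 45.4 N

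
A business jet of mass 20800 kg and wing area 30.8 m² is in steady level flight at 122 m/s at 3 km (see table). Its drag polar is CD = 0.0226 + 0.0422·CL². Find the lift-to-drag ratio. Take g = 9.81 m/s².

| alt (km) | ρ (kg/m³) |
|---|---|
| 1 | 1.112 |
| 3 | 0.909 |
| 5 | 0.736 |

At 3 km, from the table: ρ = 0.909 kg/m³.
Level flight ⇒ L = W = m·g = 20800 × 9.81 = 2.0405×10^5 N.
Dynamic pressure q = 0.5 × 0.909 × 122² = 6765 Pa.
Required CL = L/(qS) = 2.0405×10^5/(6765·30.8) = 0.9793.
CD = 0.0226 + 0.0422 × 0.9793² = 0.06307.
L/D = CL/CD = 0.9793 / 0.06307 = 15.5

L/D = 15.5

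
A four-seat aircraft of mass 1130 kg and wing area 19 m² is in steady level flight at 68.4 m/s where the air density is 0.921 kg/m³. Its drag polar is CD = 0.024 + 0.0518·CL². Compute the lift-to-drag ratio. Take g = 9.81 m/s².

L/D = 9.74

In steady level flight, lift balances weight: W = mg = 1130 × 9.81 = 11085 N.
Dynamic pressure q = 0.5 × 0.921 × 68.4² = 2154 Pa.
CL = W/(q·S) = 11085 / (2154 × 19) = 0.2708.
CD = 0.024 + 0.0518 × 0.2708² = 0.0278.
L/D = CL/CD = 0.2708 / 0.0278 = 9.74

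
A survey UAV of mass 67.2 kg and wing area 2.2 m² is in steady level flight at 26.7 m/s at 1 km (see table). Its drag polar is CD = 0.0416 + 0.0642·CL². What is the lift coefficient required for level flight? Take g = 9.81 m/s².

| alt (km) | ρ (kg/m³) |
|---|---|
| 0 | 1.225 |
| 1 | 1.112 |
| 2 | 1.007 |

CL = 0.756

At 1 km, from the table: ρ = 1.112 kg/m³.
In steady level flight, lift balances weight: W = mg = 67.2 × 9.81 = 659.23 N.
q = ½ρv² = ½ × 1.112 × 26.7² = 396.4 Pa.
Required CL = L/(qS) = 659.23/(396.4·2.2) = 0.756.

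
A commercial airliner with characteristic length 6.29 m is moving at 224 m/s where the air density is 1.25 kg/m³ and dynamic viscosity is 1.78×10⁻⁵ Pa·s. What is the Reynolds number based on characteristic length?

Re = ρ·v·c/μ = 1.25 × 224 × 6.29 / (1.78×10⁻⁵) = 9.89×10^7

Re = 9.89×10^7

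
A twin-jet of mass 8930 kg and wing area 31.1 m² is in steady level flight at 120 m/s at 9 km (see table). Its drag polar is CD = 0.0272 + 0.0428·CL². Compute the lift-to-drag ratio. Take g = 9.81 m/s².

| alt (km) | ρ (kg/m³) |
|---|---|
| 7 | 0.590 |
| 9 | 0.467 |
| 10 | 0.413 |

L/D = 14.6

At 9 km, from the table: ρ = 0.467 kg/m³.
Weight W = mg = 8930 × 9.81 = 87603 N; in level flight L = W.
Dynamic pressure q = 0.5 × 0.467 × 120² = 3362 Pa.
CL = 2W/(ρv²S) = 2×87603/(0.467×120²×31.1) = 0.8377.
CD = 0.0272 + 0.0428 × 0.8377² = 0.05724.
L/D = CL/CD = 0.8377 / 0.05724 = 14.6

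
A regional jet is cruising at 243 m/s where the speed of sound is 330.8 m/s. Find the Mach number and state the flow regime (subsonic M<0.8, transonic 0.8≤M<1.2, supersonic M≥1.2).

M = 0.735 (subsonic)

M = v/a = 243 / 330.8 = 0.735
M = 0.735 → subsonic.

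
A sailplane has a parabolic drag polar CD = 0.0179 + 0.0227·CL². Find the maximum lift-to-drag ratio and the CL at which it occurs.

(L/D)max = 24.8, at CL = 0.888

For CD = CD0 + K·CL², (L/D)max occurs at CL* = √(CD0/K) and equals 1/(2√(K·CD0)).
(L/D)max = 1/(2√(0.0227 × 0.0179)) = 1/(2 × 0.02016) = 24.8
CL* = √(0.0179/0.0227) = 0.888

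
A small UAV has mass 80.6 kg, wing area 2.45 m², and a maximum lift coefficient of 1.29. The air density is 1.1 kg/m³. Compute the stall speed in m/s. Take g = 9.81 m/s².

V_stall = 21.3 m/s

At stall, lift equals weight: L = W = m·g = 80.6 × 9.81 = 790.7 N.
From L = ½ρV²S·CL,max = W: V_stall = √(2W/(ρSCL,max)) = √(2·790.7/(1.1·2.45·1.29))
V_stall = √454.9 = 21.3 m/s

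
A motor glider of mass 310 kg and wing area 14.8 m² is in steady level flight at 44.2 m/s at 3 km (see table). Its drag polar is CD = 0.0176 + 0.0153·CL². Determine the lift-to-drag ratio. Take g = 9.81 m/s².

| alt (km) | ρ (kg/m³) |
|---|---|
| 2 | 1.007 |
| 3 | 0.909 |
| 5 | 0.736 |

At 3 km, from the table: ρ = 0.909 kg/m³.
Weight W = mg = 310 × 9.81 = 3041.1 N; in level flight L = W.
q = ½ρv² = ½ × 0.909 × 44.2² = 887.9 Pa.
CL = 2W/(ρv²S) = 2×3041.1/(0.909×44.2²×14.8) = 0.2314.
CD = 0.0176 + 0.0153 × 0.2314² = 0.01842.
L/D = CL/CD = 0.2314 / 0.01842 = 12.6

L/D = 12.6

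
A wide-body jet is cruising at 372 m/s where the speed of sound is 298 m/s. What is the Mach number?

M = v/a = 372 / 298 = 1.25

M = 1.25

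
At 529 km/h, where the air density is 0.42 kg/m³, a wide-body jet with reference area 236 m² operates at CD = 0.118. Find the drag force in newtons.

D = 1.26×10^5 N

Convert speed: v = 529 km/h ÷ 3.6 = 146.9 m/s.
D = ½ρv²S·CD = ½ × 0.42 × 146.9² × 236 × 0.118 = 1.26×10^5 N ≈ 126 kN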